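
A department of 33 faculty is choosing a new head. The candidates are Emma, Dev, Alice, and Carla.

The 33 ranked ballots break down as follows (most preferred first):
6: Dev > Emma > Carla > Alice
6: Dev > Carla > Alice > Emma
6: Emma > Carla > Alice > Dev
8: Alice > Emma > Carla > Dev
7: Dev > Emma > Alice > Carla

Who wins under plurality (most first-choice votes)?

Dev

First-place votes: Emma 6, Dev 19, Alice 8, Carla 0.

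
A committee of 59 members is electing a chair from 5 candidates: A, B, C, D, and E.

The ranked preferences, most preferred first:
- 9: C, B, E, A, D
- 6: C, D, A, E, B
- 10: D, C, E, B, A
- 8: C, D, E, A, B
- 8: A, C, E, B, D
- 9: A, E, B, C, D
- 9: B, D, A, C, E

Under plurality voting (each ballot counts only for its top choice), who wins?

First-place votes: A 17, B 9, C 23, D 10, E 0.

C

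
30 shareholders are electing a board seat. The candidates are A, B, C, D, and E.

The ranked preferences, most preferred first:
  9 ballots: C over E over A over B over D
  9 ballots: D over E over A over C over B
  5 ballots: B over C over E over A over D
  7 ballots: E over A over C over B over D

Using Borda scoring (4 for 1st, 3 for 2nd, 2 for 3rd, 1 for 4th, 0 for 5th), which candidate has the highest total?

E

A: 9×2 + 9×2 + 5×1 + 7×3 = 62
B: 9×1 + 9×0 + 5×4 + 7×1 = 36
C: 9×4 + 9×1 + 5×3 + 7×2 = 74
D: 9×0 + 9×4 + 5×0 + 7×0 = 36
E: 9×3 + 9×3 + 5×2 + 7×4 = 92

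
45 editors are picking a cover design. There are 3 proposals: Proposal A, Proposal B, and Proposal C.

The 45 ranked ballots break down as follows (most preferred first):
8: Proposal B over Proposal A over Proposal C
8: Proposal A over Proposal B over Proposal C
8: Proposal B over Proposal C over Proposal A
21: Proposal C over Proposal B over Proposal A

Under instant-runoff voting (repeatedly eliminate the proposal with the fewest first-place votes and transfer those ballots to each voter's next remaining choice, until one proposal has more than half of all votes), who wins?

Proposal B

Round 1: Proposal A 8, Proposal B 16, Proposal C 21. Proposal A eliminated.
Round 2: Proposal B 24, Proposal C 21. Proposal B has a majority (≥23).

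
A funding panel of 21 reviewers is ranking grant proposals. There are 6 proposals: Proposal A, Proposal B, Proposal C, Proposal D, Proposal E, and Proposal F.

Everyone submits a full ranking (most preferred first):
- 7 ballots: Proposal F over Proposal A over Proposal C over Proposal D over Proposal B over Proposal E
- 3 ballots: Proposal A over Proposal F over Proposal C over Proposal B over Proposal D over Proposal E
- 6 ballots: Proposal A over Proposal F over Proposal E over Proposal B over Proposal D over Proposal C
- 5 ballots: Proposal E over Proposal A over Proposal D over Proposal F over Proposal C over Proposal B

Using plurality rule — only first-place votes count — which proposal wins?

Proposal A

First-place votes: Proposal A 9, Proposal B 0, Proposal C 0, Proposal D 0, Proposal E 5, Proposal F 7.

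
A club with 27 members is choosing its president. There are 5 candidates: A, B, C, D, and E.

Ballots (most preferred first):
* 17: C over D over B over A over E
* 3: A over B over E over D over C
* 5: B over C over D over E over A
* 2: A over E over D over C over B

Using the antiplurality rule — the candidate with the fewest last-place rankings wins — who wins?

D

Last-place votes: A 5, B 2, C 3, D 0, E 17.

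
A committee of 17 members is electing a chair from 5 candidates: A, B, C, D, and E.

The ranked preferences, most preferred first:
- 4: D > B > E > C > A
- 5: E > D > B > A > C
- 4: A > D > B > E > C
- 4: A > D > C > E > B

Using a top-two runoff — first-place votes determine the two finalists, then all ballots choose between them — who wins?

E

Round 1 first-place votes: A 8, B 0, C 0, D 4, E 5. A and E advance.
Runoff: A is ranked above E on 8 ballots, E above A on 9.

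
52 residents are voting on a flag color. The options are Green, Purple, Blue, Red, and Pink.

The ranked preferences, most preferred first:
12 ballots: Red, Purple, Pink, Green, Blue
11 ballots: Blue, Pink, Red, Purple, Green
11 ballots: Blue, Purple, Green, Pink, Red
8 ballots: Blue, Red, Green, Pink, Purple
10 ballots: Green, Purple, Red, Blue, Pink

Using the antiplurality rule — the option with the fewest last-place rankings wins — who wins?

Last-place votes: Green 11, Purple 8, Blue 12, Red 11, Pink 10.

Purple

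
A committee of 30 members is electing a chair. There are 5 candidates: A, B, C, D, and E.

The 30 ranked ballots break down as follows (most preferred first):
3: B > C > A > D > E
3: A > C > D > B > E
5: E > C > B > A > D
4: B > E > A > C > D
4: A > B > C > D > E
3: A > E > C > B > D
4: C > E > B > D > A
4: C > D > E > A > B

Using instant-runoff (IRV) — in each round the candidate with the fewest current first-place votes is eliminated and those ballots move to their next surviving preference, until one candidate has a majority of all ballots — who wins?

C

Round 1: A 10, B 7, C 8, D 0, E 5. D eliminated.
Round 2: A 10, B 7, C 8, E 5. E eliminated.
Round 3: A 10, B 7, C 13. B eliminated.
Round 4: A 14, C 16. C has a majority (≥16).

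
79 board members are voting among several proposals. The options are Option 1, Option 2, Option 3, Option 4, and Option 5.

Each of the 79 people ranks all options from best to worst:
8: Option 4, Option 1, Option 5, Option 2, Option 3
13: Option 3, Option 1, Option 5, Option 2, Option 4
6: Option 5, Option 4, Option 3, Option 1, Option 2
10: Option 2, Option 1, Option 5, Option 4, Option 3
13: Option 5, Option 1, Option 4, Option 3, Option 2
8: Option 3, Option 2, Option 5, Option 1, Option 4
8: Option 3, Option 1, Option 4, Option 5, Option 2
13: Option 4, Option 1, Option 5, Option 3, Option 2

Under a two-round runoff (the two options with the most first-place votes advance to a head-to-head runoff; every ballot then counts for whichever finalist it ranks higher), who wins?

Round 1 first-place votes: Option 1 0, Option 2 10, Option 3 29, Option 4 21, Option 5 19. Option 3 and Option 4 advance.
Runoff: Option 3 is ranked above Option 4 on 29 ballots, Option 4 above Option 3 on 50.

Option 4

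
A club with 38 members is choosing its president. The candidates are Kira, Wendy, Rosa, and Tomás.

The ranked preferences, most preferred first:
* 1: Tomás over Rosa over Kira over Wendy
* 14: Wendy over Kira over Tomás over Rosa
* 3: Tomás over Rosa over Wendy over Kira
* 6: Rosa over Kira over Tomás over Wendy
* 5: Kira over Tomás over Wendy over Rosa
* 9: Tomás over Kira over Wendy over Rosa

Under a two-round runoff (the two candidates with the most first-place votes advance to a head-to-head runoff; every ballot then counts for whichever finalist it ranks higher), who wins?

Tomás

Round 1 first-place votes: Kira 5, Wendy 14, Rosa 6, Tomás 13. Wendy and Tomás advance.
Runoff: Wendy is ranked above Tomás on 14 ballots, Tomás above Wendy on 24.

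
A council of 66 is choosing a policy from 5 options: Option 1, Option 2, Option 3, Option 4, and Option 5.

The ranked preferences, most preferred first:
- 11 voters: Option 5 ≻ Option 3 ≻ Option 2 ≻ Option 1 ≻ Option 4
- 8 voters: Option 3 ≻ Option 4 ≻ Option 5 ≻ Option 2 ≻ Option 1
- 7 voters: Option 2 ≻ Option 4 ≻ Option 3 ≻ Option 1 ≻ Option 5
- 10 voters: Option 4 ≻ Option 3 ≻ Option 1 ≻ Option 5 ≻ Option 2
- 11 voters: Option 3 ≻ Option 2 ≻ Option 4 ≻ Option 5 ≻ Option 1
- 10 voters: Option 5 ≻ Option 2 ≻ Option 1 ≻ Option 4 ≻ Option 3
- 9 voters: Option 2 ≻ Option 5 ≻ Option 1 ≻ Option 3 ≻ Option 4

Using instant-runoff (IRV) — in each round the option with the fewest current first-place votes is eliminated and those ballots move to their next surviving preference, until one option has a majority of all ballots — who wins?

Round 1: Option 1 0, Option 2 16, Option 3 19, Option 4 10, Option 5 21. Option 1 eliminated.
Round 2: Option 2 16, Option 3 19, Option 4 10, Option 5 21. Option 4 eliminated.
Round 3: Option 2 16, Option 3 29, Option 5 21. Option 2 eliminated.
Round 4: Option 3 36, Option 5 30. Option 3 has a majority (≥34).

Option 3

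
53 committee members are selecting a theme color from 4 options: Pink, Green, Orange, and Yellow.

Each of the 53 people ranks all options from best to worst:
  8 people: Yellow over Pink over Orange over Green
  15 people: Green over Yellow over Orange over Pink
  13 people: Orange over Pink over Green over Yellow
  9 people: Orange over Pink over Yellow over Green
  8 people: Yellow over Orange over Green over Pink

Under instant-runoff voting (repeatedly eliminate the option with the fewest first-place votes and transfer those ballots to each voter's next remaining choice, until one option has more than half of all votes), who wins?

Round 1: Pink 0, Green 15, Orange 22, Yellow 16. Pink eliminated.
Round 2: Green 15, Orange 22, Yellow 16. Green eliminated.
Round 3: Orange 22, Yellow 31. Yellow has a majority (≥27).

Yellow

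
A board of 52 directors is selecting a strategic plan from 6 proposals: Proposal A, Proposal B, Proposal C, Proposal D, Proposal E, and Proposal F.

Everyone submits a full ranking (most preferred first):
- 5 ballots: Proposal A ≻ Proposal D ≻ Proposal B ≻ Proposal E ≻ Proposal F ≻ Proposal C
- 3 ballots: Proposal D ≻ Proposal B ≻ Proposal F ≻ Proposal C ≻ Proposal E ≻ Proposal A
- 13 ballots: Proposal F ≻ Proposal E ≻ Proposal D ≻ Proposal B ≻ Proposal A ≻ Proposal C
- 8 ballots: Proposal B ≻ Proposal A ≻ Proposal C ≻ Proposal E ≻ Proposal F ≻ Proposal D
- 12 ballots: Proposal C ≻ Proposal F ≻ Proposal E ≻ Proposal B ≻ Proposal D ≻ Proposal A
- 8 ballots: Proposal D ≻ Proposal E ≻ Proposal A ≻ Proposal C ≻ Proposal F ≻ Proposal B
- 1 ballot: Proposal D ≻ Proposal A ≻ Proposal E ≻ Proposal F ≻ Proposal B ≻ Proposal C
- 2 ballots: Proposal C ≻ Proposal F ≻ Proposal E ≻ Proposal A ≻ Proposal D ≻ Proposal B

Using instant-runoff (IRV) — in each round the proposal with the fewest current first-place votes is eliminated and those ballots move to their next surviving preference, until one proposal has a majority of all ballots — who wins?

Round 1: Proposal A 5, Proposal B 8, Proposal C 14, Proposal D 12, Proposal E 0, Proposal F 13. Proposal E eliminated.
Round 2: Proposal A 5, Proposal B 8, Proposal C 14, Proposal D 12, Proposal F 13. Proposal A eliminated.
Round 3: Proposal B 8, Proposal C 14, Proposal D 17, Proposal F 13. Proposal B eliminated.
Round 4: Proposal C 22, Proposal D 17, Proposal F 13. Proposal F eliminated.
Round 5: Proposal C 22, Proposal D 30. Proposal D has a majority (≥27).

Proposal D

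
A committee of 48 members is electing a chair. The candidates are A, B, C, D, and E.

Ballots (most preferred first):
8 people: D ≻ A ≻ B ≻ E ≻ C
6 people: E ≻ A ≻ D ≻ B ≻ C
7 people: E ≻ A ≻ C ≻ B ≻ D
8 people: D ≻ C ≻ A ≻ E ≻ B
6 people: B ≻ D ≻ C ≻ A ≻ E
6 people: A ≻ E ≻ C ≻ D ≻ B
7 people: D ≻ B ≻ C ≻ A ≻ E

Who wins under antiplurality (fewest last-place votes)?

A

Last-place votes: A 0, B 14, C 14, D 7, E 13.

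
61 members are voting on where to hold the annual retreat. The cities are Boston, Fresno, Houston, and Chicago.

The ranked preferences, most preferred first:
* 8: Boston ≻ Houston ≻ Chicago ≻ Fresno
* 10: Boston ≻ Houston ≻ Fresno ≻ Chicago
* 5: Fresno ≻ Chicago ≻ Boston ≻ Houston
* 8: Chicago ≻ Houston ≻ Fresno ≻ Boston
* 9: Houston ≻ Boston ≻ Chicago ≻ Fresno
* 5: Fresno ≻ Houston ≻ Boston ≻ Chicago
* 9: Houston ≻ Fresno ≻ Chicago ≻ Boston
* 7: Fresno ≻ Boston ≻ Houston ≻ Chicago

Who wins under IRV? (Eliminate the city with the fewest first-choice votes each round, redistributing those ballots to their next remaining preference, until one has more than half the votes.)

Round 1: Boston 18, Fresno 17, Houston 18, Chicago 8. Chicago eliminated.
Round 2: Boston 18, Fresno 17, Houston 26. Fresno eliminated.
Round 3: Boston 30, Houston 31. Houston has a majority (≥31).

Houston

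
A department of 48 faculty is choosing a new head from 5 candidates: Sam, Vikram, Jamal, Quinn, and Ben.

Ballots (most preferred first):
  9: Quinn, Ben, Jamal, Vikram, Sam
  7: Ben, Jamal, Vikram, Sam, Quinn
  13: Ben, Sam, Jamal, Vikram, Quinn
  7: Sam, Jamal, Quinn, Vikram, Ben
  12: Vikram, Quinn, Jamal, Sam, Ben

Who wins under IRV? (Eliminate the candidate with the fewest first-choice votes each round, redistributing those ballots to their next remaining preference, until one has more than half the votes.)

Quinn

Round 1: Sam 7, Vikram 12, Jamal 0, Quinn 9, Ben 20. Jamal eliminated.
Round 2: Sam 7, Vikram 12, Quinn 9, Ben 20. Sam eliminated.
Round 3: Vikram 12, Quinn 16, Ben 20. Vikram eliminated.
Round 4: Quinn 28, Ben 20. Quinn has a majority (≥25).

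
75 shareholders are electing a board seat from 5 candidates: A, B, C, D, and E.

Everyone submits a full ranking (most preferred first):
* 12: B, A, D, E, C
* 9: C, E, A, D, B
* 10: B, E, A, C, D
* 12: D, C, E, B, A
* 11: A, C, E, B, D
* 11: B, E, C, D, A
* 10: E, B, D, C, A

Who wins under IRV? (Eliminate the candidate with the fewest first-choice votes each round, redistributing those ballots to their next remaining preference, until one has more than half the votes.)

Round 1: A 11, B 33, C 9, D 12, E 10. C eliminated.
Round 2: A 11, B 33, D 12, E 19. A eliminated.
Round 3: B 33, D 12, E 30. D eliminated.
Round 4: B 33, E 42. E has a majority (≥38).

E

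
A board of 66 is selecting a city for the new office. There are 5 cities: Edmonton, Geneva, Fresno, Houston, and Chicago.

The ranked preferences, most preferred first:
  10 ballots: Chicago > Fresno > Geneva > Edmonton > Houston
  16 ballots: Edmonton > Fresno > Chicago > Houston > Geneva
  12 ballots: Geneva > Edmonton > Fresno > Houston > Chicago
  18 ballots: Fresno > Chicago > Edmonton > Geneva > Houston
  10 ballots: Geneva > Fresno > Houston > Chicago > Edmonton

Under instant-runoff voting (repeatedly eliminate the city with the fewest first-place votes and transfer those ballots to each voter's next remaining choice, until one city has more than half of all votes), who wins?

Round 1: Edmonton 16, Geneva 22, Fresno 18, Houston 0, Chicago 10. Houston eliminated.
Round 2: Edmonton 16, Geneva 22, Fresno 18, Chicago 10. Chicago eliminated.
Round 3: Edmonton 16, Geneva 22, Fresno 28. Edmonton eliminated.
Round 4: Geneva 22, Fresno 44. Fresno has a majority (≥34).

Fresno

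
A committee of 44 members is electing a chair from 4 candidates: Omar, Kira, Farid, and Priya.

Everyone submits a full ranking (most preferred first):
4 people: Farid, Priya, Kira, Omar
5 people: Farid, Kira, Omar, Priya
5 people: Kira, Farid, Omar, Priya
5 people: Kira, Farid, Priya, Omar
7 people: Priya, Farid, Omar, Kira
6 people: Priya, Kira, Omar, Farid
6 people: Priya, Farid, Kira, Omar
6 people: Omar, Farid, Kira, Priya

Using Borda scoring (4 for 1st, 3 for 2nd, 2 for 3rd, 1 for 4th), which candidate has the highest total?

Farid

Omar: 4×1 + 5×2 + 5×2 + 5×1 + 7×2 + 6×2 + 6×1 + 6×4 = 85
Kira: 4×2 + 5×3 + 5×4 + 5×4 + 7×1 + 6×3 + 6×2 + 6×2 = 112
Farid: 4×4 + 5×4 + 5×3 + 5×3 + 7×3 + 6×1 + 6×3 + 6×3 = 129
Priya: 4×3 + 5×1 + 5×1 + 5×2 + 7×4 + 6×4 + 6×4 + 6×1 = 114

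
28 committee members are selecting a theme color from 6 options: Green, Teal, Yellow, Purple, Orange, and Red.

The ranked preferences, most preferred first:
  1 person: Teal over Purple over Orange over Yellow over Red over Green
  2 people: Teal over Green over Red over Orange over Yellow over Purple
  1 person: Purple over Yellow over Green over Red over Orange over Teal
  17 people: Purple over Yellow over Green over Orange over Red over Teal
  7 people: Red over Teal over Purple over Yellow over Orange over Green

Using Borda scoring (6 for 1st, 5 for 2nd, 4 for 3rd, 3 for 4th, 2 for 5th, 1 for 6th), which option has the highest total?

Purple

Green: 1×1 + 2×5 + 1×4 + 17×4 + 7×1 = 90
Teal: 1×6 + 2×6 + 1×1 + 17×1 + 7×5 = 71
Yellow: 1×3 + 2×2 + 1×5 + 17×5 + 7×3 = 118
Purple: 1×5 + 2×1 + 1×6 + 17×6 + 7×4 = 143
Orange: 1×4 + 2×3 + 1×2 + 17×3 + 7×2 = 77
Red: 1×2 + 2×4 + 1×3 + 17×2 + 7×6 = 89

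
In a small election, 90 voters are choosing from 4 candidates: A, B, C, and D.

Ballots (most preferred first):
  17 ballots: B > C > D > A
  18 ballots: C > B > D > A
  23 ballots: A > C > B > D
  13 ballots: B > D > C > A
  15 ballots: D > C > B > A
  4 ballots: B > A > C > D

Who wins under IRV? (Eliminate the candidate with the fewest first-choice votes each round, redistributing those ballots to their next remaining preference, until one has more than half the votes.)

Round 1: A 23, B 34, C 18, D 15. D eliminated.
Round 2: A 23, B 34, C 33. A eliminated.
Round 3: B 34, C 56. C has a majority (≥46).

C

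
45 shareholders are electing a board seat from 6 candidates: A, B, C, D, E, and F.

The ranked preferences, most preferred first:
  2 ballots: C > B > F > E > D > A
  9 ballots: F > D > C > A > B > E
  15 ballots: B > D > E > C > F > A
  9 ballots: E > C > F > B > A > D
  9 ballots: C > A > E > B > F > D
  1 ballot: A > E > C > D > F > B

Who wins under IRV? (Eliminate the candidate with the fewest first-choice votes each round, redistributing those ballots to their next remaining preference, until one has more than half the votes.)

Round 1: A 1, B 15, C 11, D 0, E 9, F 9. D eliminated.
Round 2: A 1, B 15, C 11, E 9, F 9. A eliminated.
Round 3: B 15, C 11, E 10, F 9. F eliminated.
Round 4: B 15, C 20, E 10. E eliminated.
Round 5: B 15, C 30. C has a majority (≥23).

C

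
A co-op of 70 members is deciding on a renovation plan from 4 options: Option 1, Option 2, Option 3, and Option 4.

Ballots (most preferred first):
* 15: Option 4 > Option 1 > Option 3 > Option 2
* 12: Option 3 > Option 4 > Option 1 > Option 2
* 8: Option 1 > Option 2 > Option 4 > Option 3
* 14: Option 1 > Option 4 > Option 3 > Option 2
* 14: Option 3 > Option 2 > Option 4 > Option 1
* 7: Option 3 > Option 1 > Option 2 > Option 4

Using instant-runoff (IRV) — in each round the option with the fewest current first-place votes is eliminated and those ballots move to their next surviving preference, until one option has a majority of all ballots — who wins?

Round 1: Option 1 22, Option 2 0, Option 3 33, Option 4 15. Option 2 eliminated.
Round 2: Option 1 22, Option 3 33, Option 4 15. Option 4 eliminated.
Round 3: Option 1 37, Option 3 33. Option 1 has a majority (≥36).

Option 1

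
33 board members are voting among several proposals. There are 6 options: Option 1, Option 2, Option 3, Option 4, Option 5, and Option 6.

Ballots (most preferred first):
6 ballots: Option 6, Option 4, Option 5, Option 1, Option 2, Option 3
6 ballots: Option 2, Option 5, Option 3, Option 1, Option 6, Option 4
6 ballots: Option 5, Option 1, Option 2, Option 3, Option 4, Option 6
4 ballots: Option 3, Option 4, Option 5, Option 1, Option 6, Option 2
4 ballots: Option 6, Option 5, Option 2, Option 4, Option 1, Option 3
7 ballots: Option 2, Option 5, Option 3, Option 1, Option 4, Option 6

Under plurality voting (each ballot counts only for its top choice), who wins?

First-place votes: Option 1 0, Option 2 13, Option 3 4, Option 4 0, Option 5 6, Option 6 10.

Option 2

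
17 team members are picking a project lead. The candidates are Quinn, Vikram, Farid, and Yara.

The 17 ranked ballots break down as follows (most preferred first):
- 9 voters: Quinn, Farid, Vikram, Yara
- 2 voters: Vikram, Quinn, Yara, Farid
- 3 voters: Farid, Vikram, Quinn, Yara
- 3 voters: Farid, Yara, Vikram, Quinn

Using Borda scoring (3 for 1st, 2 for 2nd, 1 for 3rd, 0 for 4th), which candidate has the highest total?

Farid

Quinn: 9×3 + 2×2 + 3×1 + 3×0 = 34
Vikram: 9×1 + 2×3 + 3×2 + 3×1 = 24
Farid: 9×2 + 2×0 + 3×3 + 3×3 = 36
Yara: 9×0 + 2×1 + 3×0 + 3×2 = 8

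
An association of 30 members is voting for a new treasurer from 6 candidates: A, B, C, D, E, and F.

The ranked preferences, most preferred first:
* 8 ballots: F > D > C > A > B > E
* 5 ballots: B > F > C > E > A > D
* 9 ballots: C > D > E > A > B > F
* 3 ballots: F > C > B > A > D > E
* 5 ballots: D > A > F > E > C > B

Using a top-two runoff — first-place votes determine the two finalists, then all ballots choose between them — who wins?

F

Round 1 first-place votes: A 0, B 5, C 9, D 5, E 0, F 11. F and C advance.
Runoff: F is ranked above C on 21 ballots, C above F on 9.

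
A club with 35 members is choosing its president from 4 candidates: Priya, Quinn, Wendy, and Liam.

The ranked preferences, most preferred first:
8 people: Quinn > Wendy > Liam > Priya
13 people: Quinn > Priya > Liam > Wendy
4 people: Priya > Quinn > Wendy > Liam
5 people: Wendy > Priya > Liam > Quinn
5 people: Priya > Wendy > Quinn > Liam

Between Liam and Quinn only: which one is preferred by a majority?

Quinn

Liam is ranked above Quinn on 5 ballots; Quinn above Liam on 30.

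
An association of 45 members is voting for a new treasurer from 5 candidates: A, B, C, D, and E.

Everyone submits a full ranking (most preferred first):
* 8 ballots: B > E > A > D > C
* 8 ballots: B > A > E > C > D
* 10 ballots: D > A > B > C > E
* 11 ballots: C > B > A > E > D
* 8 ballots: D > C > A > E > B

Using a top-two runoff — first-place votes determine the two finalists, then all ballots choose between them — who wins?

Round 1 first-place votes: A 0, B 16, C 11, D 18, E 0. D and B advance.
Runoff: D is ranked above B on 18 ballots, B above D on 27.

B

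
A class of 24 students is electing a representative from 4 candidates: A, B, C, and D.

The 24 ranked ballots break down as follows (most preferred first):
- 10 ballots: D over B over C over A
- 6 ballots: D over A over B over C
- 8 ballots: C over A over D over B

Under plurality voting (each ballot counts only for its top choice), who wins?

D

First-place votes: A 0, B 0, C 8, D 16.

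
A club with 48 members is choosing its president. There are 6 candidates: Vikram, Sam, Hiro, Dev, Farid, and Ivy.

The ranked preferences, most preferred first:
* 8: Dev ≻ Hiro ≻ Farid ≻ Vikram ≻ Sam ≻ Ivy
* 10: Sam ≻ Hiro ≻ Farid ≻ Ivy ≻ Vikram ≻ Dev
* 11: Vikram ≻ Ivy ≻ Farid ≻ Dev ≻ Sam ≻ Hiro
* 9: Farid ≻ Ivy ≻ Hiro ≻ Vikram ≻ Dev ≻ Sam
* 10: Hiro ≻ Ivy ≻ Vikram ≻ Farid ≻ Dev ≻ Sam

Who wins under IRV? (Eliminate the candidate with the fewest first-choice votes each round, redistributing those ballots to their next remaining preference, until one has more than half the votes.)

Round 1: Vikram 11, Sam 10, Hiro 10, Dev 8, Farid 9, Ivy 0. Ivy eliminated.
Round 2: Vikram 11, Sam 10, Hiro 10, Dev 8, Farid 9. Dev eliminated.
Round 3: Vikram 11, Sam 10, Hiro 18, Farid 9. Farid eliminated.
Round 4: Vikram 11, Sam 10, Hiro 27. Hiro has a majority (≥25).

Hiro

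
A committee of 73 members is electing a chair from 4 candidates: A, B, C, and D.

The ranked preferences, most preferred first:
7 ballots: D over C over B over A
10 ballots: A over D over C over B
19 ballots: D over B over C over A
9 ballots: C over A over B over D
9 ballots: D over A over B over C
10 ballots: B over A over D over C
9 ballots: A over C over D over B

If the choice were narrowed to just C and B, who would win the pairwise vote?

C is ranked above B on 35 ballots; B above C on 38.

B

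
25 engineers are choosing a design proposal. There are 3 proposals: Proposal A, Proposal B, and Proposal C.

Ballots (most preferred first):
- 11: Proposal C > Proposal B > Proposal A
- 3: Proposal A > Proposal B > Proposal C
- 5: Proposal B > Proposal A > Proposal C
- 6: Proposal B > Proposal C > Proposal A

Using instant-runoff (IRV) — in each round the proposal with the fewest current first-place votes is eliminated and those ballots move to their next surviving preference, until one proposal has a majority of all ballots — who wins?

Proposal B

Round 1: Proposal A 3, Proposal B 11, Proposal C 11. Proposal A eliminated.
Round 2: Proposal B 14, Proposal C 11. Proposal B has a majority (≥13).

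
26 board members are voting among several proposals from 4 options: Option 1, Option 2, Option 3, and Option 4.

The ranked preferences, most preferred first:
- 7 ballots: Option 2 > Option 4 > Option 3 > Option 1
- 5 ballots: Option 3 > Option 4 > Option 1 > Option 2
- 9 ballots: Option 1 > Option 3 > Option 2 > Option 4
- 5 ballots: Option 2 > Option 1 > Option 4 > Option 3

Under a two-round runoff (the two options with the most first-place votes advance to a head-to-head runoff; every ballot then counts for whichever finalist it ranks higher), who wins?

Option 1

Round 1 first-place votes: Option 1 9, Option 2 12, Option 3 5, Option 4 0. Option 2 and Option 1 advance.
Runoff: Option 2 is ranked above Option 1 on 12 ballots, Option 1 above Option 2 on 14.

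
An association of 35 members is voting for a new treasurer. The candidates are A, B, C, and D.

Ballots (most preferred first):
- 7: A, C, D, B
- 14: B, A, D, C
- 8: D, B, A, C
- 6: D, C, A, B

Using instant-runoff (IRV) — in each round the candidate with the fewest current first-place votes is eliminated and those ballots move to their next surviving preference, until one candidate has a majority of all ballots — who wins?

D

Round 1: A 7, B 14, C 0, D 14. C eliminated.
Round 2: A 7, B 14, D 14. A eliminated.
Round 3: B 14, D 21. D has a majority (≥18).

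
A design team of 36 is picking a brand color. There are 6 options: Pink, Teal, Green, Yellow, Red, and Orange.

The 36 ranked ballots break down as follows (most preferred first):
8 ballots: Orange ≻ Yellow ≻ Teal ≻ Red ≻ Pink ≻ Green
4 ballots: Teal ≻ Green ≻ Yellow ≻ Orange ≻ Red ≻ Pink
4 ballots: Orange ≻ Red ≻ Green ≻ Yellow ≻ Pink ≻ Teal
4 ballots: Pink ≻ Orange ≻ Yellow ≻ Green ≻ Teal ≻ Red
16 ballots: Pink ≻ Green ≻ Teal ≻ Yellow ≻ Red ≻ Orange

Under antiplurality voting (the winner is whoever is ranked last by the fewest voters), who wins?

Last-place votes: Pink 4, Teal 4, Green 8, Yellow 0, Red 4, Orange 16.

Yellow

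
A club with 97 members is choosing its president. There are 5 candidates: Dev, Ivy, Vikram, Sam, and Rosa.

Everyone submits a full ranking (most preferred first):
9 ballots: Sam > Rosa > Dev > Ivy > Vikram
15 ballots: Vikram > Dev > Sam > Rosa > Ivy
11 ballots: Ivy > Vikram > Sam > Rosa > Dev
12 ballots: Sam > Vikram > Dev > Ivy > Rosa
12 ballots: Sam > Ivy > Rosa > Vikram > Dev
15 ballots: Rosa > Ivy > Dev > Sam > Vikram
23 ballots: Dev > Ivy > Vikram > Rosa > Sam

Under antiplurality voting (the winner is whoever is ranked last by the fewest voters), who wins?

Rosa

Last-place votes: Dev 23, Ivy 15, Vikram 24, Sam 23, Rosa 12.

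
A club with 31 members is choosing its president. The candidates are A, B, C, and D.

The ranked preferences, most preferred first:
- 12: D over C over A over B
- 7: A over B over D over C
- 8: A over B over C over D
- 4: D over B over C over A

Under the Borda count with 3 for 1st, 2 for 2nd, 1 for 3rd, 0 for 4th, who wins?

A

A: 12×1 + 7×3 + 8×3 + 4×0 = 57
B: 12×0 + 7×2 + 8×2 + 4×2 = 38
C: 12×2 + 7×0 + 8×1 + 4×1 = 36
D: 12×3 + 7×1 + 8×0 + 4×3 = 55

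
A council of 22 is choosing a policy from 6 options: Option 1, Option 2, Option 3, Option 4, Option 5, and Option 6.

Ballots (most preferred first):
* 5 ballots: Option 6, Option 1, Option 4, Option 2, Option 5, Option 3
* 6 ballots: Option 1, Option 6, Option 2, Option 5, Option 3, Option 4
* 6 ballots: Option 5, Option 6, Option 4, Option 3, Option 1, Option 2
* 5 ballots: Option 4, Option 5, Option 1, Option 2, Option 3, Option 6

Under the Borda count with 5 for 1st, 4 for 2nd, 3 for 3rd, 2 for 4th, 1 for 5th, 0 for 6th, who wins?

Option 1: 5×4 + 6×5 + 6×1 + 5×3 = 71
Option 2: 5×2 + 6×3 + 6×0 + 5×2 = 38
Option 3: 5×0 + 6×1 + 6×2 + 5×1 = 23
Option 4: 5×3 + 6×0 + 6×3 + 5×5 = 58
Option 5: 5×1 + 6×2 + 6×5 + 5×4 = 67
Option 6: 5×5 + 6×4 + 6×4 + 5×0 = 73

Option 6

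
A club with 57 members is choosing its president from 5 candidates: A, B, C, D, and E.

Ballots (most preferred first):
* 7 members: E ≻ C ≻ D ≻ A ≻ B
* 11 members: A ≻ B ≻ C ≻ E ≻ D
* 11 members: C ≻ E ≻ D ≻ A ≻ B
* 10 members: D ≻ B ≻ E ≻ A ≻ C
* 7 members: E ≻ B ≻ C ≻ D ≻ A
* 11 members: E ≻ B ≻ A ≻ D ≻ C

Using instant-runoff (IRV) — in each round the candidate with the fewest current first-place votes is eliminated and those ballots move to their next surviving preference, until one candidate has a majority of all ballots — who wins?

E

Round 1: A 11, B 0, C 11, D 10, E 25. B eliminated.
Round 2: A 11, C 11, D 10, E 25. D eliminated.
Round 3: A 11, C 11, E 35. E has a majority (≥29).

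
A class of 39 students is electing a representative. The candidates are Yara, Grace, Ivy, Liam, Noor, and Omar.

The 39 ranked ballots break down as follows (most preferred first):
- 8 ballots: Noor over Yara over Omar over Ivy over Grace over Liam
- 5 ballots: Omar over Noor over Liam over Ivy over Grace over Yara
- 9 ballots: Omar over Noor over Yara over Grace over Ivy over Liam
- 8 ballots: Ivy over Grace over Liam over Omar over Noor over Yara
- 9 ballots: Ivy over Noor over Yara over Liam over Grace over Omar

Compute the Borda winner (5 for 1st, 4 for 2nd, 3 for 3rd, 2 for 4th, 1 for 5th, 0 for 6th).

Noor

Yara: 8×4 + 5×0 + 9×3 + 8×0 + 9×3 = 86
Grace: 8×1 + 5×1 + 9×2 + 8×4 + 9×1 = 72
Ivy: 8×2 + 5×2 + 9×1 + 8×5 + 9×5 = 120
Liam: 8×0 + 5×3 + 9×0 + 8×3 + 9×2 = 57
Noor: 8×5 + 5×4 + 9×4 + 8×1 + 9×4 = 140
Omar: 8×3 + 5×5 + 9×5 + 8×2 + 9×0 = 110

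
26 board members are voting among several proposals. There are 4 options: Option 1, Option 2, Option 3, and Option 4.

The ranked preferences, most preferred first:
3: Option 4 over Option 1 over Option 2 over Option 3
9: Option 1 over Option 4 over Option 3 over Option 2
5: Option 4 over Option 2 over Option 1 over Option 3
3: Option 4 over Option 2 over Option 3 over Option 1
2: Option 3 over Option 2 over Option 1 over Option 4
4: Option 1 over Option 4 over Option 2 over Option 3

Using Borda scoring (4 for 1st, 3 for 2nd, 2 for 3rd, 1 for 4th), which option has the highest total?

Option 1: 3×3 + 9×4 + 5×2 + 3×1 + 2×2 + 4×4 = 78
Option 2: 3×2 + 9×1 + 5×3 + 3×3 + 2×3 + 4×2 = 53
Option 3: 3×1 + 9×2 + 5×1 + 3×2 + 2×4 + 4×1 = 44
Option 4: 3×4 + 9×3 + 5×4 + 3×4 + 2×1 + 4×3 = 85

Option 4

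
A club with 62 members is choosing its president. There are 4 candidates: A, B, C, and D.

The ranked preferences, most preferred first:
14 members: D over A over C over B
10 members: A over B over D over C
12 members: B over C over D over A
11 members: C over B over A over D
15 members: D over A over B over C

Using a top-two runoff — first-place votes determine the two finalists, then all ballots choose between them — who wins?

B

Round 1 first-place votes: A 10, B 12, C 11, D 29. D and B advance.
Runoff: D is ranked above B on 29 ballots, B above D on 33.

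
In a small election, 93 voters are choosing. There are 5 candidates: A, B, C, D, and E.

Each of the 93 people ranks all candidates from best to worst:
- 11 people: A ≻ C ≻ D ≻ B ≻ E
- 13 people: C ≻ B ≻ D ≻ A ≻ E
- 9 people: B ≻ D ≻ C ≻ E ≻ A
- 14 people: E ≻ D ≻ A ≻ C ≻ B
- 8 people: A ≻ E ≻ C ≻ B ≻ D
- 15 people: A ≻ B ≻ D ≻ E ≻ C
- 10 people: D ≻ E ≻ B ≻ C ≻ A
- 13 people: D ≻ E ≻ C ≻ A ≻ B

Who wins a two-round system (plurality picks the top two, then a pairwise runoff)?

D

Round 1 first-place votes: A 34, B 9, C 13, D 23, E 14. A and D advance.
Runoff: A is ranked above D on 34 ballots, D above A on 59.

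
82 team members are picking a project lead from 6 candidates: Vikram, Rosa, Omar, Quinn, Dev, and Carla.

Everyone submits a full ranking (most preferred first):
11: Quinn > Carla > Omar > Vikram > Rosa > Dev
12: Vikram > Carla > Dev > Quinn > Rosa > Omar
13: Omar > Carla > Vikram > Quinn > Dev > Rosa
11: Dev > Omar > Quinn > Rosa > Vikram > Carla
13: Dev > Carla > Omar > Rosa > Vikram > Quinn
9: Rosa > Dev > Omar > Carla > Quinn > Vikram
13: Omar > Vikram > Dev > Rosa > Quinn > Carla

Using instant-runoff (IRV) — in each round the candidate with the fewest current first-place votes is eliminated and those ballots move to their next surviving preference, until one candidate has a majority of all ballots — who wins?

Dev

Round 1: Vikram 12, Rosa 9, Omar 26, Quinn 11, Dev 24, Carla 0. Carla eliminated.
Round 2: Vikram 12, Rosa 9, Omar 26, Quinn 11, Dev 24. Rosa eliminated.
Round 3: Vikram 12, Omar 26, Quinn 11, Dev 33. Quinn eliminated.
Round 4: Vikram 12, Omar 37, Dev 33. Vikram eliminated.
Round 5: Omar 37, Dev 45. Dev has a majority (≥42).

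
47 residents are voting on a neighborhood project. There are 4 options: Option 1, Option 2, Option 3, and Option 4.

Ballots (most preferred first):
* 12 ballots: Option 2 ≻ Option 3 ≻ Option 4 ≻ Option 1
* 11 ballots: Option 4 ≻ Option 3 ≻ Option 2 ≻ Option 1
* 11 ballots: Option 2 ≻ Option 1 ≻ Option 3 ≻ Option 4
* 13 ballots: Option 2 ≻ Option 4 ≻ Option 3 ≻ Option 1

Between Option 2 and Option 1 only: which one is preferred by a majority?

Option 2

Option 2 is ranked above Option 1 on 47 ballots; Option 1 above Option 2 on 0.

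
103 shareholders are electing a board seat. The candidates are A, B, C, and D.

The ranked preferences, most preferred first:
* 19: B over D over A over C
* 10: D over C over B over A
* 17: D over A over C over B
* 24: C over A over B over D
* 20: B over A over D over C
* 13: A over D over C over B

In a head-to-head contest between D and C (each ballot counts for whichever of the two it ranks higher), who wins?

D

D is ranked above C on 79 ballots; C above D on 24.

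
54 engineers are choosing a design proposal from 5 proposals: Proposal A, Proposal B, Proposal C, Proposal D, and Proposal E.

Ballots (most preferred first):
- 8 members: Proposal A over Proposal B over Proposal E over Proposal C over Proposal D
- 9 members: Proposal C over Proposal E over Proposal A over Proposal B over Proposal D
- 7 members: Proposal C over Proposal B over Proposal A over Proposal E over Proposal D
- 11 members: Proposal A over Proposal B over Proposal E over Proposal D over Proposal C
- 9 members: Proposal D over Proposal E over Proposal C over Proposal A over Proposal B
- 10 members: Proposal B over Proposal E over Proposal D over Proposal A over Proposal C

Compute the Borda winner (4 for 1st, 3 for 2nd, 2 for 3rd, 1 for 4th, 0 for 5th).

Proposal E

Proposal A: 8×4 + 9×2 + 7×2 + 11×4 + 9×1 + 10×1 = 127
Proposal B: 8×3 + 9×1 + 7×3 + 11×3 + 9×0 + 10×4 = 127
Proposal C: 8×1 + 9×4 + 7×4 + 11×0 + 9×2 + 10×0 = 90
Proposal D: 8×0 + 9×0 + 7×0 + 11×1 + 9×4 + 10×2 = 67
Proposal E: 8×2 + 9×3 + 7×1 + 11×2 + 9×3 + 10×3 = 129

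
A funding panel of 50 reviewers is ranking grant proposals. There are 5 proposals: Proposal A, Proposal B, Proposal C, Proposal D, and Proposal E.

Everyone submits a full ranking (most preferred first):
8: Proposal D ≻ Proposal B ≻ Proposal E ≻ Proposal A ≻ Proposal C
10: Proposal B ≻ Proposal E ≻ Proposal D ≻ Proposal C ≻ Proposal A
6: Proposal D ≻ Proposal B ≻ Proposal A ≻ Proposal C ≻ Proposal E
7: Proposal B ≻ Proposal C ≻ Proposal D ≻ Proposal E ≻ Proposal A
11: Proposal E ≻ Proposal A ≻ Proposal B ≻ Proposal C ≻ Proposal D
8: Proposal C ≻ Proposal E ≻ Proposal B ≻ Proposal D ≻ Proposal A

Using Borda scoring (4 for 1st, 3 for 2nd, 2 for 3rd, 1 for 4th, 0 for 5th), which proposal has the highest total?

Proposal B

Proposal A: 8×1 + 10×0 + 6×2 + 7×0 + 11×3 + 8×0 = 53
Proposal B: 8×3 + 10×4 + 6×3 + 7×4 + 11×2 + 8×2 = 148
Proposal C: 8×0 + 10×1 + 6×1 + 7×3 + 11×1 + 8×4 = 80
Proposal D: 8×4 + 10×2 + 6×4 + 7×2 + 11×0 + 8×1 = 98
Proposal E: 8×2 + 10×3 + 6×0 + 7×1 + 11×4 + 8×3 = 121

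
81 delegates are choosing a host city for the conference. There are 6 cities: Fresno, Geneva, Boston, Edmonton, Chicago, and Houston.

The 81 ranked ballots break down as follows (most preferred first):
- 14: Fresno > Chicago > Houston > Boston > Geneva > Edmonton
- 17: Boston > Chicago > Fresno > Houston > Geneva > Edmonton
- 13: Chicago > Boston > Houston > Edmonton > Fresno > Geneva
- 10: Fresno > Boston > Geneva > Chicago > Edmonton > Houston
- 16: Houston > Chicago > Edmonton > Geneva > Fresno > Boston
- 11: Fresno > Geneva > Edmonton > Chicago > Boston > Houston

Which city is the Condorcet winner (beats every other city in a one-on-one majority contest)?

Chicago

Chicago vs Fresno: 46–35
Chicago vs Geneva: 60–21
Chicago vs Boston: 54–27
Chicago vs Edmonton: 70–11
Chicago vs Houston: 65–16
Chicago beats every other city.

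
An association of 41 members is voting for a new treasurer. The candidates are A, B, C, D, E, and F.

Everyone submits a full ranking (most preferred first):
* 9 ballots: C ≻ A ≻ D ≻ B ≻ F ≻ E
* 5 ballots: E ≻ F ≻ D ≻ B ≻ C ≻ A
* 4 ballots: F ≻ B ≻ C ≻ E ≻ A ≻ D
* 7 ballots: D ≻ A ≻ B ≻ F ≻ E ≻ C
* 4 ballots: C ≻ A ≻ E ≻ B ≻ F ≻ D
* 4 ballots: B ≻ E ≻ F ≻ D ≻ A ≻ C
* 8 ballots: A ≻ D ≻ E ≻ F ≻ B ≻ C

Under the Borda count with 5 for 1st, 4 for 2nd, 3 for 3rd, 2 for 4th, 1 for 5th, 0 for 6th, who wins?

A: 9×4 + 5×0 + 4×1 + 7×4 + 4×4 + 4×1 + 8×5 = 128
B: 9×2 + 5×2 + 4×4 + 7×3 + 4×2 + 4×5 + 8×1 = 101
C: 9×5 + 5×1 + 4×3 + 7×0 + 4×5 + 4×0 + 8×0 = 82
D: 9×3 + 5×3 + 4×0 + 7×5 + 4×0 + 4×2 + 8×4 = 117
E: 9×0 + 5×5 + 4×2 + 7×1 + 4×3 + 4×4 + 8×3 = 92
F: 9×1 + 5×4 + 4×5 + 7×2 + 4×1 + 4×3 + 8×2 = 95

A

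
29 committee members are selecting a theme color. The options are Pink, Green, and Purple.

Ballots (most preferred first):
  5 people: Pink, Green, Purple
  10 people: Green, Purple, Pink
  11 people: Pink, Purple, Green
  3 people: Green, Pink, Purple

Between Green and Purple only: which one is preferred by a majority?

Green

Green is ranked above Purple on 18 ballots; Purple above Green on 11.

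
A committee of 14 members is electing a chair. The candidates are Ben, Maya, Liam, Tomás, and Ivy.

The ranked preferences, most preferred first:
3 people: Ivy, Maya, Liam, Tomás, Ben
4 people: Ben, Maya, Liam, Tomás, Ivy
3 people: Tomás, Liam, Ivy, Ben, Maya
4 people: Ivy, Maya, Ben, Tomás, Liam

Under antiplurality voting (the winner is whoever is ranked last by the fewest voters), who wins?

Last-place votes: Ben 3, Maya 3, Liam 4, Tomás 0, Ivy 4.

Tomás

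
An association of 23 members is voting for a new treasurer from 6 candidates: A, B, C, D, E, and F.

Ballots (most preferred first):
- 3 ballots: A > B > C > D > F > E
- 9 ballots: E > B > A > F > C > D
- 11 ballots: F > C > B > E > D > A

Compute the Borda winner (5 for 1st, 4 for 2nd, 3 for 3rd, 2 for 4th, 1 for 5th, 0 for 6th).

A: 3×5 + 9×3 + 11×0 = 42
B: 3×4 + 9×4 + 11×3 = 81
C: 3×3 + 9×1 + 11×4 = 62
D: 3×2 + 9×0 + 11×1 = 17
E: 3×0 + 9×5 + 11×2 = 67
F: 3×1 + 9×2 + 11×5 = 76

B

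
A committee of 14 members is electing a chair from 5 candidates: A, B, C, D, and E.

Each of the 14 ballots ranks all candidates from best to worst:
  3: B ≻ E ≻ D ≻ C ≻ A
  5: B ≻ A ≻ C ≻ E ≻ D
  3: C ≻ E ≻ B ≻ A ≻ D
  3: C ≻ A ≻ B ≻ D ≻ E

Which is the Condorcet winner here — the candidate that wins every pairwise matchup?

B

B vs A: 11–3
B vs C: 8–6
B vs D: 14–0
B vs E: 11–3
B beats every other candidate.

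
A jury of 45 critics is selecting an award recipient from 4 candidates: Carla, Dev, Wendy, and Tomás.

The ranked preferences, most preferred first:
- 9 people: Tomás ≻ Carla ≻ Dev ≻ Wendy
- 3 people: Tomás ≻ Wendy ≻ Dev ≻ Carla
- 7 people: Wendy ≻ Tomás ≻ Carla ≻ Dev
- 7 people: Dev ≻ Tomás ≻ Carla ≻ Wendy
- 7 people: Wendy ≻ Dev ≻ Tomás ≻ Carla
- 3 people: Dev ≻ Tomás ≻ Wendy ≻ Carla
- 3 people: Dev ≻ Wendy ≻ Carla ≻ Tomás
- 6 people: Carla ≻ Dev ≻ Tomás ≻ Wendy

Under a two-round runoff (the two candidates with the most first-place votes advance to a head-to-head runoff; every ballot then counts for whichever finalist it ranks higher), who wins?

Round 1 first-place votes: Carla 6, Dev 13, Wendy 14, Tomás 12. Wendy and Dev advance.
Runoff: Wendy is ranked above Dev on 17 ballots, Dev above Wendy on 28.

Dev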